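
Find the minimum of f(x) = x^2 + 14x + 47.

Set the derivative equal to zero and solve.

f(x) = x^2 + 14x + 47
f'(x) = 2x + (14) = 0
x = -14/2 = -7
f(-7) = -2
Since f''(x) = 2 > 0, this is a minimum.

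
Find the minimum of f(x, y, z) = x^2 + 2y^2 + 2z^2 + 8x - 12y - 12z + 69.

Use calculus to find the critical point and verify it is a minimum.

f(x,y,z) = x^2 + 2y^2 + 2z^2 + 8x - 12y - 12z + 69
df/dx = 2x + (8) = 0 => x = -4
df/dy = 4y + (-12) = 0 => y = 3
df/dz = 4z + (-12) = 0 => z = 3
f(-4,3,3) = 1*(-4)^2 + 2*(3)^2 + 2*(3)^2 + 8*(-4) + -12*(3) + -12*(3) + 69 = 17
Hessian is diagonal with entries 2, 4, 4 > 0, confirmed minimum.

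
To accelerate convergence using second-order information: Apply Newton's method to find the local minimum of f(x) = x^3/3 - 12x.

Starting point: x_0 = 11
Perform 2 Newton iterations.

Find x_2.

f(x) = x^3/3 - 12x
f'(x) = x^2 - 12, f''(x) = 2x
Newton update: x_{n+1} = x_n - (x_n^2 - 12)/(2*x_n)
Step 1: x_0 = 11, f'=109, f''=22, x_1 = 133/22
Step 2: x_1 = 133/22, f'=11881/484, f''=133/11, x_2 = 23497/5852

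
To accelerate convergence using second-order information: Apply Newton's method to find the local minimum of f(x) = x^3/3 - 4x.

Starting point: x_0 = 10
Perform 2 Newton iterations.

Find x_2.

f(x) = x^3/3 - 4x
f'(x) = x^2 - 4, f''(x) = 2x
Newton update: x_{n+1} = x_n - (x_n^2 - 4)/(2*x_n)
Step 1: x_0 = 10, f'=96, f''=20, x_1 = 26/5
Step 2: x_1 = 26/5, f'=576/25, f''=52/5, x_2 = 194/65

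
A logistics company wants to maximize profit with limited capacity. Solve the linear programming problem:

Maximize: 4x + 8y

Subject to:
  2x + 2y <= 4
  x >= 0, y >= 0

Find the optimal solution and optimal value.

The feasible region has vertices at [(0, 0), (2, 0), (0, 2)].
Checking objective 4x + 8y at each vertex:
  (0, 0): 4*0 + 8*0 = 0
  (2, 0): 4*2 + 8*0 = 8
  (0, 2): 4*0 + 8*2 = 16
Maximum is 16 at (0, 2).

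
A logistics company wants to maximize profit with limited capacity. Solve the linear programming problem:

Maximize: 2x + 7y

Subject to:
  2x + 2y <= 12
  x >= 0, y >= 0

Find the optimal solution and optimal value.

The feasible region has vertices at [(0, 0), (6, 0), (0, 6)].
Checking objective 2x + 7y at each vertex:
  (0, 0): 2*0 + 7*0 = 0
  (6, 0): 2*6 + 7*0 = 12
  (0, 6): 2*0 + 7*6 = 42
Maximum is 42 at (0, 6).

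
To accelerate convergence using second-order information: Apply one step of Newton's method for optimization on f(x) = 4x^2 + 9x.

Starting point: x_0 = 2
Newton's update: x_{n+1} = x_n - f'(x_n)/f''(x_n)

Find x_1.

f(x) = 4x^2 + 9x
f'(x) = 8x + (9), f''(x) = 8
Newton step: x_1 = x_0 - f'(x_0)/f''(x_0)
f'(2) = 25
x_1 = 2 - 25/8 = -9/8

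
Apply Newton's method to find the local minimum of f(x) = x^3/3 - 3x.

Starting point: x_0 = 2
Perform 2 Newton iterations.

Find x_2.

f(x) = x^3/3 - 3x
f'(x) = x^2 - 3, f''(x) = 2x
Newton update: x_{n+1} = x_n - (x_n^2 - 3)/(2*x_n)
Step 1: x_0 = 2, f'=1, f''=4, x_1 = 7/4
Step 2: x_1 = 7/4, f'=1/16, f''=7/2, x_2 = 97/56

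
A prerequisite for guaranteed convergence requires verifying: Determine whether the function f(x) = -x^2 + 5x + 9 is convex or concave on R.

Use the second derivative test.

f(x) = -x^2 + 5x + 9
f'(x) = -2x + 5
f''(x) = -2
Since f''(x) = -2 < 0 for all x, f is concave on R.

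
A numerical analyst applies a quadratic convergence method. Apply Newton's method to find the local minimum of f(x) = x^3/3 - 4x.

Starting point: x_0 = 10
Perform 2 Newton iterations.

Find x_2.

f(x) = x^3/3 - 4x
f'(x) = x^2 - 4, f''(x) = 2x
Newton update: x_{n+1} = x_n - (x_n^2 - 4)/(2*x_n)
Step 1: x_0 = 10, f'=96, f''=20, x_1 = 26/5
Step 2: x_1 = 26/5, f'=576/25, f''=52/5, x_2 = 194/65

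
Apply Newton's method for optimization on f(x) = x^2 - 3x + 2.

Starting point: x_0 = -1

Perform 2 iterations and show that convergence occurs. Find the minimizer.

f(x) = x^2 - 3x + 2, f'(x) = 2x + (-3), f''(x) = 2
Step 1: f'(-1) = -5, x_1 = -1 - -5/2 = 3/2
Step 2: f'(3/2) = 0, x_2 = 3/2 (converged)
Newton's method converges in 1 step for quadratics.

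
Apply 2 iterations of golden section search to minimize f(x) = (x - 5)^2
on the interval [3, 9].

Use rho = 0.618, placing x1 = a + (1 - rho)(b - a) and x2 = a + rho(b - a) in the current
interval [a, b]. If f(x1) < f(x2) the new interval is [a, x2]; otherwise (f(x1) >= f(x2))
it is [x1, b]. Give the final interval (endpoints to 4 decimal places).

Golden section search for min of f(x) = (x - 5)^2 on [3, 9].
Each step: x1 = a + (1 - rho)(b - a), x2 = a + rho(b - a); if f(x1) < f(x2) keep [a, x2], otherwise keep [x1, b].
Step 1: [3.0000, 9.0000], x1=5.2920 (f=0.0853), x2=6.7080 (f=2.9173); f(x1) < f(x2) => keep [3.0000, 6.7080]
Step 2: [3.0000, 6.7080], x1=4.4165 (f=0.3405), x2=5.2915 (f=0.0850); f(x1) > f(x2) => keep [4.4165, 6.7080]
Final interval: [4.4165, 6.7080]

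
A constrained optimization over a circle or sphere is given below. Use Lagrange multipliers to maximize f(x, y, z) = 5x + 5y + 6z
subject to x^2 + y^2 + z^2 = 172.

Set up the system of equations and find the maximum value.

Lagrange conditions: 5 = 2*lambda*x, 5 = 2*lambda*y, 6 = 2*lambda*z
So x:5 = y:5 = z:6, i.e. x = 5t, y = 5t, z = 6t
Constraint: t^2*(5^2 + 5^2 + 6^2) = 172
  t^2 * 86 = 172  =>  t = sqrt(2)
Maximum = 5*5t + 5*5t + 6*6t = 86*sqrt(2) = sqrt(14792)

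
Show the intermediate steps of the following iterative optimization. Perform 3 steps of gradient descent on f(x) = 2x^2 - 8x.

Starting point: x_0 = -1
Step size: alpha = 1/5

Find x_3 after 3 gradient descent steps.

f(x) = 2x^2 - 8x, f'(x) = 4x + (-8)
Step 1: f'(-1) = -12, x_1 = -1 - 1/5 * -12 = 7/5
Step 2: f'(7/5) = -12/5, x_2 = 7/5 - 1/5 * -12/5 = 47/25
Step 3: f'(47/25) = -12/25, x_3 = 47/25 - 1/5 * -12/25 = 247/125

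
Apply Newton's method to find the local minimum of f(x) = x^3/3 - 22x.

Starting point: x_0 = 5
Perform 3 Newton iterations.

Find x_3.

f(x) = x^3/3 - 22x
f'(x) = x^2 - 22, f''(x) = 2x
Newton update: x_{n+1} = x_n - (x_n^2 - 22)/(2*x_n)
Step 1: x_0 = 5, f'=3, f''=10, x_1 = 47/10
Step 2: x_1 = 47/10, f'=9/100, f''=47/5, x_2 = 4409/940
Step 3: x_2 = 4409/940, f'=81/883600, f''=4409/470, x_3 = 38878481/8288920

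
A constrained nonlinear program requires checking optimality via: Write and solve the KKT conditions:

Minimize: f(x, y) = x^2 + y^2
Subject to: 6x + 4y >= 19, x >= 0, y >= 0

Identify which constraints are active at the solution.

KKT conditions for min x^2 + y^2 s.t. 6x + 4y >= 19, x >= 0, y >= 0:
Stationarity: 2x = mu*6 + mu_x, 2y = mu*4 + mu_y, with mu, mu_x, mu_y >= 0
Complementary slackness: mu*(6x + 4y - 19) = 0, mu_x*x = 0, mu_y*y = 0
(0, 0) is infeasible (6*0 + 4*0 < 19), so if mu = 0 stationarity would force x = mu_x/2 >= 0, y = mu_y/2 >= 0 with mu_x*x = mu_y*y = 0, i.e. x = y = 0: contradiction. Hence mu > 0 and 6x + 4y = 19 is active.
Try x > 0, y > 0 (so mu_x = mu_y = 0): x = 6*mu/2, y = 4*mu/2
Substitute: 6*(6*mu/2) + 4*(4*mu/2) = 19
  mu*52/2 = 19 => mu = 19/26
x* = 57/26 > 0, y* = 19/13 > 0, consistent with mu_x = mu_y = 0.
f is convex and the constraints are linear, so this KKT point is the global minimum.
f* = 361/52
Active constraints: 6x + 4y >= 19 (holds with equality, mu = 19/26 > 0); x >= 0 and y >= 0 are inactive (mu_x = mu_y = 0).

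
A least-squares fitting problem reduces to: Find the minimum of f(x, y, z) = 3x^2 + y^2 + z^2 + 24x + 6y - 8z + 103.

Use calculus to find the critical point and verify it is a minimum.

f(x,y,z) = 3x^2 + y^2 + z^2 + 24x + 6y - 8z + 103
df/dx = 6x + (24) = 0 => x = -4
df/dy = 2y + (6) = 0 => y = -3
df/dz = 2z + (-8) = 0 => z = 4
f(-4,-3,4) = 3*(-4)^2 + 1*(-3)^2 + 1*(4)^2 + 24*(-4) + 6*(-3) + -8*(4) + 103 = 30
Hessian is diagonal with entries 6, 2, 2 > 0, confirmed minimum.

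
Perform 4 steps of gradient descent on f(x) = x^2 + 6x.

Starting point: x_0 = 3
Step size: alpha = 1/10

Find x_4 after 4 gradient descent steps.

f(x) = x^2 + 6x, f'(x) = 2x + (6)
Step 1: f'(3) = 12, x_1 = 3 - 1/10 * 12 = 9/5
Step 2: f'(9/5) = 48/5, x_2 = 9/5 - 1/10 * 48/5 = 21/25
Step 3: f'(21/25) = 192/25, x_3 = 21/25 - 1/10 * 192/25 = 9/125
Step 4: f'(9/125) = 768/125, x_4 = 9/125 - 1/10 * 768/125 = -339/625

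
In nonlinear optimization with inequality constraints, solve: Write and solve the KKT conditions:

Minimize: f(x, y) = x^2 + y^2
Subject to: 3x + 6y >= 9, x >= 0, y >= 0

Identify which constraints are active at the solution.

KKT conditions for min x^2 + y^2 s.t. 3x + 6y >= 9, x >= 0, y >= 0:
Stationarity: 2x = mu*3 + mu_x, 2y = mu*6 + mu_y, with mu, mu_x, mu_y >= 0
Complementary slackness: mu*(3x + 6y - 9) = 0, mu_x*x = 0, mu_y*y = 0
(0, 0) is infeasible (3*0 + 6*0 < 9), so if mu = 0 stationarity would force x = mu_x/2 >= 0, y = mu_y/2 >= 0 with mu_x*x = mu_y*y = 0, i.e. x = y = 0: contradiction. Hence mu > 0 and 3x + 6y = 9 is active.
Try x > 0, y > 0 (so mu_x = mu_y = 0): x = 3*mu/2, y = 6*mu/2
Substitute: 3*(3*mu/2) + 6*(6*mu/2) = 9
  mu*45/2 = 9 => mu = 2/5
x* = 3/5 > 0, y* = 6/5 > 0, consistent with mu_x = mu_y = 0.
f is convex and the constraints are linear, so this KKT point is the global minimum.
f* = 9/5
Active constraints: 3x + 6y >= 9 (holds with equality, mu = 2/5 > 0); x >= 0 and y >= 0 are inactive (mu_x = mu_y = 0).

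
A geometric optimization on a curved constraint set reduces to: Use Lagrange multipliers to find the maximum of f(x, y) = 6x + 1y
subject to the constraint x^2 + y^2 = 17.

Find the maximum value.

Set up Lagrange conditions: grad f = lambda * grad g
  6 = 2*lambda*x
  1 = 2*lambda*y
From these: x/y = 6/1, so x = 6t, y = 1t for some t.
Substitute into constraint: (6t)^2 + (1t)^2 = 17
  t^2 * 37 = 17
  t = sqrt(17/37)
Maximum = 6*x + 1*y = (6^2 + 1^2)*t = 37 * sqrt(17/37) = sqrt(629)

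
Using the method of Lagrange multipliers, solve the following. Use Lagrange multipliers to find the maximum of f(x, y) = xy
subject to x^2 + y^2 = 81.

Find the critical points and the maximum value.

Lagrange conditions: y = 2*lambda*x and x = 2*lambda*y
If x = 0 then y = 0, violating the constraint, so x, y != 0.
Dividing: y/x = x/y => x^2 = y^2 => y = x or y = -x
Constraint: 2x^2 = 81 => x^2 = 81/2 => x = +/-sqrt(81/2)
Critical points: (sqrt(81/2), sqrt(81/2)), (-sqrt(81/2), -sqrt(81/2)), (sqrt(81/2), -sqrt(81/2)), (-sqrt(81/2), sqrt(81/2))
  y = x:  xy = x^2 = 81/2  at (sqrt(81/2), sqrt(81/2)) and (-sqrt(81/2), -sqrt(81/2))
  y = -x: xy = -x^2 = -81/2 at (sqrt(81/2), -sqrt(81/2)) and (-sqrt(81/2), sqrt(81/2))
Maximum xy = 81/2 at (sqrt(81/2), sqrt(81/2)) and (-sqrt(81/2), -sqrt(81/2))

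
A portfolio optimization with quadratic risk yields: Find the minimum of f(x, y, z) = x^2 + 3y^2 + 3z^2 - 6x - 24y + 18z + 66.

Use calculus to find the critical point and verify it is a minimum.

f(x,y,z) = x^2 + 3y^2 + 3z^2 - 6x - 24y + 18z + 66
df/dx = 2x + (-6) = 0 => x = 3
df/dy = 6y + (-24) = 0 => y = 4
df/dz = 6z + (18) = 0 => z = -3
f(3,4,-3) = 1*(3)^2 + 3*(4)^2 + 3*(-3)^2 + -6*(3) + -24*(4) + 18*(-3) + 66 = -18
Hessian is diagonal with entries 2, 6, 6 > 0, confirmed minimum.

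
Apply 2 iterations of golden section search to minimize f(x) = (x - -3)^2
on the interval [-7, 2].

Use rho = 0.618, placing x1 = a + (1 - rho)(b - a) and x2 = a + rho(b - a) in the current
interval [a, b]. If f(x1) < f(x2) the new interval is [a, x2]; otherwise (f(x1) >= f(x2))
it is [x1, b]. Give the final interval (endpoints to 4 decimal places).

Golden section search for min of f(x) = (x - -3)^2 on [-7, 2].
Each step: x1 = a + (1 - rho)(b - a), x2 = a + rho(b - a); if f(x1) < f(x2) keep [a, x2], otherwise keep [x1, b].
Step 1: [-7.0000, 2.0000], x1=-3.5620 (f=0.3158), x2=-1.4380 (f=2.4398); f(x1) < f(x2) => keep [-7.0000, -1.4380]
Step 2: [-7.0000, -1.4380], x1=-4.8753 (f=3.5168), x2=-3.5627 (f=0.3166); f(x1) > f(x2) => keep [-4.8753, -1.4380]
Final interval: [-4.8753, -1.4380]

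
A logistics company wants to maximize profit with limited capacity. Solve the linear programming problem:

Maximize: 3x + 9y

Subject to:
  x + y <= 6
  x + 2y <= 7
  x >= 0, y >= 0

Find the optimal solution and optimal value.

Feasible vertices: (0, 0), (0, 7/2), (5, 1), (6, 0)
Objective 3x + 9y at each:
  (0, 0): 0
  (0, 7/2): 63/2
  (5, 1): 24
  (6, 0): 18
Maximum is 63/2 at (0, 7/2).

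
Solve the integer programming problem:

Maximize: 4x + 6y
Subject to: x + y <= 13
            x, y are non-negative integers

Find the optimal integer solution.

Objective: 4x + 6y, constraint: x + y <= 13
Coefficient of y is 6 > coefficient of x is 4, so allocate the entire budget to y.
Optimal: x = 0, y = 13, value = 78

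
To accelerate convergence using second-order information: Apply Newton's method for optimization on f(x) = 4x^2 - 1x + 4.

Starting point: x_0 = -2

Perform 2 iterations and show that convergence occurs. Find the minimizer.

f(x) = 4x^2 - 1x + 4, f'(x) = 8x + (-1), f''(x) = 8
Step 1: f'(-2) = -17, x_1 = -2 - -17/8 = 1/8
Step 2: f'(1/8) = 0, x_2 = 1/8 (converged)
Newton's method converges in 1 step for quadratics.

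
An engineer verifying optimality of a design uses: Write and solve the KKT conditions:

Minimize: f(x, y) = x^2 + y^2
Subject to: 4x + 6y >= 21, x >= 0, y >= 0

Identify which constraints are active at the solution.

KKT conditions for min x^2 + y^2 s.t. 4x + 6y >= 21, x >= 0, y >= 0:
Stationarity: 2x = mu*4 + mu_x, 2y = mu*6 + mu_y, with mu, mu_x, mu_y >= 0
Complementary slackness: mu*(4x + 6y - 21) = 0, mu_x*x = 0, mu_y*y = 0
(0, 0) is infeasible (4*0 + 6*0 < 21), so if mu = 0 stationarity would force x = mu_x/2 >= 0, y = mu_y/2 >= 0 with mu_x*x = mu_y*y = 0, i.e. x = y = 0: contradiction. Hence mu > 0 and 4x + 6y = 21 is active.
Try x > 0, y > 0 (so mu_x = mu_y = 0): x = 4*mu/2, y = 6*mu/2
Substitute: 4*(4*mu/2) + 6*(6*mu/2) = 21
  mu*52/2 = 21 => mu = 21/26
x* = 21/13 > 0, y* = 63/26 > 0, consistent with mu_x = mu_y = 0.
f is convex and the constraints are linear, so this KKT point is the global minimum.
f* = 441/52
Active constraints: 4x + 6y >= 21 (holds with equality, mu = 21/26 > 0); x >= 0 and y >= 0 are inactive (mu_x = mu_y = 0).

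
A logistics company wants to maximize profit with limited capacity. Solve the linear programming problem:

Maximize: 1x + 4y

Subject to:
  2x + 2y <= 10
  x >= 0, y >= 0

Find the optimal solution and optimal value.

The feasible region has vertices at [(0, 0), (5, 0), (0, 5)].
Checking objective 1x + 4y at each vertex:
  (0, 0): 1*0 + 4*0 = 0
  (5, 0): 1*5 + 4*0 = 5
  (0, 5): 1*0 + 4*5 = 20
Maximum is 20 at (0, 5).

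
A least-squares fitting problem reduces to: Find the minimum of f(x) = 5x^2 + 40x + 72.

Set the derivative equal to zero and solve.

f(x) = 5x^2 + 40x + 72
f'(x) = 10x + (40) = 0
x = -40/10 = -4
f(-4) = -8
Since f''(x) = 10 > 0, this is a minimum.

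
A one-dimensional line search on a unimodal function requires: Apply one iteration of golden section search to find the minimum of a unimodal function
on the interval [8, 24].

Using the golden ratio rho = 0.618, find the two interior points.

Golden section search on [8, 24].
Golden ratio rho = 0.618 (approx).
Interior points:
  x_1 = 8 + (1-0.618)*16 = 14.1120
  x_2 = 8 + 0.618*16 = 17.8880
Compare f(x_1) and f(x_2) to determine which subinterval to keep.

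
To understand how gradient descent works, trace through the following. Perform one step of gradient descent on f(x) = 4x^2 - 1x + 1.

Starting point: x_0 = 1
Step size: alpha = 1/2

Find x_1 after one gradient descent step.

f(x) = 4x^2 - 1x + 1
f'(x) = 8x - 1
f'(1) = 8*1 + (-1) = 7
x_1 = x_0 - alpha * f'(x_0) = 1 - 1/2 * 7 = -5/2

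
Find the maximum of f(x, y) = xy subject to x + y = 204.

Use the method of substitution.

Substitute y = 204 - x into f(x,y) = xy:
g(x) = x(204 - x) = 204x - x^2
g'(x) = 204 - 2x = 0  =>  x = 102
y = 204 - 102 = 102
Maximum value = 102 * 102 = 10404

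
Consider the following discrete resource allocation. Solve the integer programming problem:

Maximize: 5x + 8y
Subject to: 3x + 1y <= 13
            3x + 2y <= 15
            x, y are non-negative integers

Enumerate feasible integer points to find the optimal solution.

Constraint 1: 3x + 1y <= 13
Constraint 2: 3x + 2y <= 15
Feasible x range (need y >= 0): 0 <= x <= min(13/3, 15/3) => x in {0, ..., 4}.
Enumerate feasible integer points row by row (the coefficient of y is 8 > 0, so for each x the largest feasible y gives the best value):
  x = 0: y <= min((13 - 3*0)/1, (15 - 3*0)/2) => y in {0, ..., 7}; best 5*0 + 8*7 = 56
  x = 1: y <= min((13 - 3*1)/1, (15 - 3*1)/2) => y in {0, ..., 6}; best 5*1 + 8*6 = 53
  x = 2: y <= min((13 - 3*2)/1, (15 - 3*2)/2) => y in {0, ..., 4}; best 5*2 + 8*4 = 42
  x = 3: y <= min((13 - 3*3)/1, (15 - 3*3)/2) => y in {0, ..., 3}; best 5*3 + 8*3 = 39
  x = 4: y <= min((13 - 3*4)/1, (15 - 3*4)/2) => y in {0, ..., 1}; best 5*4 + 8*1 = 28
The maximum 5x + 8y = 56 is achieved at x = 0, y = 7.
Check: 3*0 + 1*7 = 7 <= 13 and 3*0 + 2*7 = 14 <= 15.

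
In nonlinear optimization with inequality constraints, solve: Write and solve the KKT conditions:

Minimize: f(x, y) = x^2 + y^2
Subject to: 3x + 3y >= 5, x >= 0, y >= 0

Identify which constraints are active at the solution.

KKT conditions for min x^2 + y^2 s.t. 3x + 3y >= 5, x >= 0, y >= 0:
Stationarity: 2x = mu*3 + mu_x, 2y = mu*3 + mu_y, with mu, mu_x, mu_y >= 0
Complementary slackness: mu*(3x + 3y - 5) = 0, mu_x*x = 0, mu_y*y = 0
(0, 0) is infeasible (3*0 + 3*0 < 5), so if mu = 0 stationarity would force x = mu_x/2 >= 0, y = mu_y/2 >= 0 with mu_x*x = mu_y*y = 0, i.e. x = y = 0: contradiction. Hence mu > 0 and 3x + 3y = 5 is active.
Try x > 0, y > 0 (so mu_x = mu_y = 0): x = 3*mu/2, y = 3*mu/2
Substitute: 3*(3*mu/2) + 3*(3*mu/2) = 5
  mu*18/2 = 5 => mu = 5/9
x* = 5/6 > 0, y* = 5/6 > 0, consistent with mu_x = mu_y = 0.
f is convex and the constraints are linear, so this KKT point is the global minimum.
f* = 25/18
Active constraints: 3x + 3y >= 5 (holds with equality, mu = 5/9 > 0); x >= 0 and y >= 0 are inactive (mu_x = mu_y = 0).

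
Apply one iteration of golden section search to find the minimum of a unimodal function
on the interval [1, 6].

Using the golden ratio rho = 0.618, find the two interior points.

Golden section search on [1, 6].
Golden ratio rho = 0.618 (approx).
Interior points:
  x_1 = 1 + (1-0.618)*5 = 2.9100
  x_2 = 1 + 0.618*5 = 4.0900
Compare f(x_1) and f(x_2) to determine which subinterval to keep.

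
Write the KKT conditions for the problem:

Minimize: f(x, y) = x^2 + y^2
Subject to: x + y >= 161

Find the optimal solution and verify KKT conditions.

KKT conditions for min x^2 + y^2 s.t. x + y >= 161:
Stationarity: 2x = mu, 2y = mu
So x = y = mu/2.
Complementary slackness: mu*(x + y - 161) = 0
Primal feasibility: x + y >= 161; dual feasibility: mu >= 0
If mu = 0 then x = y = 0, but 0 + 0 < 161 is infeasible, so the constraint is active.
Constraint active: x + y = 2*(mu/2) = 161 => mu = 161
x = y = 161/2, f = 25921/2
Verify: stationarity 2*(161/2) = 161 = mu; primal 161/2 + 161/2 = 161 >= 161; dual mu = 161 >= 0; complementary slackness 161*(161 - 161) = 0. All KKT conditions hold.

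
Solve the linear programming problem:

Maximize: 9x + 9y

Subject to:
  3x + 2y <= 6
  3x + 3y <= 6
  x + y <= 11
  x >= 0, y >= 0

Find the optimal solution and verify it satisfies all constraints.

Feasible vertices: (0, 0), (0, 2), (2, 0)
Objective 9x + 9y at each vertex:
  (0, 0): 0
  (0, 2): 18
  (2, 0): 18
Maximum is 18 at (0, 2).
Verify constraints at (x, y) = (0, 2):
  3*0 + 2*2 = 4 <= 6
  3*0 + 3*2 = 6 <= 6 (active)
  1*0 + 1*2 = 2 <= 11
  x = 0 >= 0, y = 2 >= 0. All constraints satisfied.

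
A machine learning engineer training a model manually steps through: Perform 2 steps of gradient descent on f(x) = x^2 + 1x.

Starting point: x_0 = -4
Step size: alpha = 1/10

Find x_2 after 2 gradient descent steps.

f(x) = x^2 + 1x, f'(x) = 2x + (1)
Step 1: f'(-4) = -7, x_1 = -4 - 1/10 * -7 = -33/10
Step 2: f'(-33/10) = -28/5, x_2 = -33/10 - 1/10 * -28/5 = -137/50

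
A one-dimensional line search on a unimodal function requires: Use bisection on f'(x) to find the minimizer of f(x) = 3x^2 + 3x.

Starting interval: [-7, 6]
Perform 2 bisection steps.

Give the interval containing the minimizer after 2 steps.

Finding critical point of f(x) = 3x^2 + 3x using bisection on f'(x) = 6x + 3.
f'(x) = 0 when x = -1/2.
Starting interval: [-7, 6]
Step 1: mid = -1/2, f'(mid) = 0, new interval = [-1/2, -1/2]
Step 2: mid = -1/2, f'(mid) = 0, new interval = [-1/2, -1/2]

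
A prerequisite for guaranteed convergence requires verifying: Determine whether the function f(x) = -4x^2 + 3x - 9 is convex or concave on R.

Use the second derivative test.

f(x) = -4x^2 + 3x - 9
f'(x) = -8x + 3
f''(x) = -8
Since f''(x) = -8 < 0 for all x, f is concave on R.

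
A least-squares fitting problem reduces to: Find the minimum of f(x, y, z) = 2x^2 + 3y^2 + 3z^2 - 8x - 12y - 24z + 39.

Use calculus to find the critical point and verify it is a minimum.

f(x,y,z) = 2x^2 + 3y^2 + 3z^2 - 8x - 12y - 24z + 39
df/dx = 4x + (-8) = 0 => x = 2
df/dy = 6y + (-12) = 0 => y = 2
df/dz = 6z + (-24) = 0 => z = 4
f(2,2,4) = 2*(2)^2 + 3*(2)^2 + 3*(4)^2 + -8*(2) + -12*(2) + -24*(4) + 39 = -29
Hessian is diagonal with entries 4, 6, 6 > 0, confirmed minimum.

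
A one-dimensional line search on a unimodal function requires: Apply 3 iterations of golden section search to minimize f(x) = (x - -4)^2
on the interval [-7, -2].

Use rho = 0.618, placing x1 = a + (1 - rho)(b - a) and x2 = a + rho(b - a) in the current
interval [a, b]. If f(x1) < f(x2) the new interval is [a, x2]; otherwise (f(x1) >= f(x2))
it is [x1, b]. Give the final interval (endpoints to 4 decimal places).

Golden section search for min of f(x) = (x - -4)^2 on [-7, -2].
Each step: x1 = a + (1 - rho)(b - a), x2 = a + rho(b - a); if f(x1) < f(x2) keep [a, x2], otherwise keep [x1, b].
Step 1: [-7.0000, -2.0000], x1=-5.0900 (f=1.1881), x2=-3.9100 (f=0.0081); f(x1) > f(x2) => keep [-5.0900, -2.0000]
Step 2: [-5.0900, -2.0000], x1=-3.9096 (f=0.0082), x2=-3.1804 (f=0.6718); f(x1) < f(x2) => keep [-5.0900, -3.1804]
Step 3: [-5.0900, -3.1804], x1=-4.3605 (f=0.1300), x2=-3.9099 (f=0.0081); f(x1) > f(x2) => keep [-4.3605, -3.1804]
Final interval: [-4.3605, -3.1804]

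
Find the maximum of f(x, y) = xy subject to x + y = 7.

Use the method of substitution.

Substitute y = 7 - x into f(x,y) = xy:
g(x) = x(7 - x) = 7x - x^2
g'(x) = 7 - 2x = 0  =>  x = 7/2
y = 7 - 7/2 = 7/2
Maximum value = (7/2) * (7/2) = 49/4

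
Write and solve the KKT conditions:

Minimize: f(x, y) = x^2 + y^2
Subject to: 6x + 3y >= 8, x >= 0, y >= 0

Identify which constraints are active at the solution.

KKT conditions for min x^2 + y^2 s.t. 6x + 3y >= 8, x >= 0, y >= 0:
Stationarity: 2x = mu*6 + mu_x, 2y = mu*3 + mu_y, with mu, mu_x, mu_y >= 0
Complementary slackness: mu*(6x + 3y - 8) = 0, mu_x*x = 0, mu_y*y = 0
(0, 0) is infeasible (6*0 + 3*0 < 8), so if mu = 0 stationarity would force x = mu_x/2 >= 0, y = mu_y/2 >= 0 with mu_x*x = mu_y*y = 0, i.e. x = y = 0: contradiction. Hence mu > 0 and 6x + 3y = 8 is active.
Try x > 0, y > 0 (so mu_x = mu_y = 0): x = 6*mu/2, y = 3*mu/2
Substitute: 6*(6*mu/2) + 3*(3*mu/2) = 8
  mu*45/2 = 8 => mu = 16/45
x* = 16/15 > 0, y* = 8/15 > 0, consistent with mu_x = mu_y = 0.
f is convex and the constraints are linear, so this KKT point is the global minimum.
f* = 64/45
Active constraints: 6x + 3y >= 8 (holds with equality, mu = 16/45 > 0); x >= 0 and y >= 0 are inactive (mu_x = mu_y = 0).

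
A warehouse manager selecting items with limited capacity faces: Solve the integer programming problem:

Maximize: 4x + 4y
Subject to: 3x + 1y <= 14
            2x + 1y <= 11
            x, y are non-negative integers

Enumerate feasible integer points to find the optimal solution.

Constraint 1: 3x + 1y <= 14
Constraint 2: 2x + 1y <= 11
Feasible x range (need y >= 0): 0 <= x <= min(14/3, 11/2) => x in {0, ..., 4}.
Enumerate feasible integer points row by row (the coefficient of y is 4 > 0, so for each x the largest feasible y gives the best value):
  x = 0: y <= min((14 - 3*0)/1, (11 - 2*0)/1) => y in {0, ..., 11}; best 4*0 + 4*11 = 44
  x = 1: y <= min((14 - 3*1)/1, (11 - 2*1)/1) => y in {0, ..., 9}; best 4*1 + 4*9 = 40
  x = 2: y <= min((14 - 3*2)/1, (11 - 2*2)/1) => y in {0, ..., 7}; best 4*2 + 4*7 = 36
  x = 3: y <= min((14 - 3*3)/1, (11 - 2*3)/1) => y in {0, ..., 5}; best 4*3 + 4*5 = 32
  x = 4: y <= min((14 - 3*4)/1, (11 - 2*4)/1) => y in {0, ..., 2}; best 4*4 + 4*2 = 24
The maximum 4x + 4y = 44 is achieved at x = 0, y = 11.
Check: 3*0 + 1*11 = 11 <= 14 and 2*0 + 1*11 = 11 <= 11.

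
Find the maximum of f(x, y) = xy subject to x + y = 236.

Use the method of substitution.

Substitute y = 236 - x into f(x,y) = xy:
g(x) = x(236 - x) = 236x - x^2
g'(x) = 236 - 2x = 0  =>  x = 118
y = 236 - 118 = 118
Maximum value = 118 * 118 = 13924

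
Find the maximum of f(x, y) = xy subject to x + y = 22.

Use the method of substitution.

Substitute y = 22 - x into f(x,y) = xy:
g(x) = x(22 - x) = 22x - x^2
g'(x) = 22 - 2x = 0  =>  x = 11
y = 22 - 11 = 11
Maximum value = 11 * 11 = 121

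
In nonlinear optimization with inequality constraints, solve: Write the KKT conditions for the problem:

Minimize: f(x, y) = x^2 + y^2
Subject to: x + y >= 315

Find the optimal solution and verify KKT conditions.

KKT conditions for min x^2 + y^2 s.t. x + y >= 315:
Stationarity: 2x = mu, 2y = mu
So x = y = mu/2.
Complementary slackness: mu*(x + y - 315) = 0
Primal feasibility: x + y >= 315; dual feasibility: mu >= 0
If mu = 0 then x = y = 0, but 0 + 0 < 315 is infeasible, so the constraint is active.
Constraint active: x + y = 2*(mu/2) = 315 => mu = 315
x = y = 315/2, f = 99225/2
Verify: stationarity 2*(315/2) = 315 = mu; primal 315/2 + 315/2 = 315 >= 315; dual mu = 315 >= 0; complementary slackness 315*(315 - 315) = 0. All KKT conditions hold.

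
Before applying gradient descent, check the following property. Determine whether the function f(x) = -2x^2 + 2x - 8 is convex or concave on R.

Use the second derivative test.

f(x) = -2x^2 + 2x - 8
f'(x) = -4x + 2
f''(x) = -4
Since f''(x) = -4 < 0 for all x, f is concave on R.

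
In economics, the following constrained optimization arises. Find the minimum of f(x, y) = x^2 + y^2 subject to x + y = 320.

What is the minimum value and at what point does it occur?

Substitute y = 320 - x into f(x,y) = x^2 + y^2:
g(x) = x^2 + (320 - x)^2 = 2x^2 - 640x + 102400
g'(x) = 4x - 640 = 0  =>  x = 160
y = 320 - 160 = 160
Minimum value = 160^2 + 160^2 = 51200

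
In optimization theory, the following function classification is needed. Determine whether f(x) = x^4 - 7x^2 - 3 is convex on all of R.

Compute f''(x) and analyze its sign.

f(x) = x^4 - 7x^2 - 3
f'(x) = 4x^3 + -14x
f''(x) = 12x^2 + -14
f''(0) = -14 < 0, so not convex near x = 0
Therefore, f is not globally convex on R.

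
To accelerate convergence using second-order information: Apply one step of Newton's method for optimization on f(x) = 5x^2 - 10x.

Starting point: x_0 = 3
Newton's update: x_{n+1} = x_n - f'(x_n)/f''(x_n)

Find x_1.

f(x) = 5x^2 - 10x
f'(x) = 10x + (-10), f''(x) = 10
Newton step: x_1 = x_0 - f'(x_0)/f''(x_0)
f'(3) = 20
x_1 = 3 - 20/10 = 1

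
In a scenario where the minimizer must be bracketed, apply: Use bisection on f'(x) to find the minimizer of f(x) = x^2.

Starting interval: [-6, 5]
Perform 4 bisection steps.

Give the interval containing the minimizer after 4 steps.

Finding critical point of f(x) = x^2 using bisection on f'(x) = 2x + 0.
f'(x) = 0 when x = 0.
Starting interval: [-6, 5]
Step 1: mid = -1/2, f'(mid) = -1, new interval = [-1/2, 5]
Step 2: mid = 9/4, f'(mid) = 9/2, new interval = [-1/2, 9/4]
Step 3: mid = 7/8, f'(mid) = 7/4, new interval = [-1/2, 7/8]
Step 4: mid = 3/16, f'(mid) = 3/8, new interval = [-1/2, 3/16]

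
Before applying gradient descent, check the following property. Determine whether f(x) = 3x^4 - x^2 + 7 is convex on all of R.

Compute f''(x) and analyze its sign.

f(x) = 3x^4 - x^2 + 7
f'(x) = 12x^3 + -2x
f''(x) = 36x^2 + -2
f''(0) = -2 < 0, so not convex near x = 0
Therefore, f is not globally convex on R.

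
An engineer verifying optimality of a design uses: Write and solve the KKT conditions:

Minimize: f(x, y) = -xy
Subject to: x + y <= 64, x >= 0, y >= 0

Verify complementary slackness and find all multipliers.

Problem: min -xy s.t. x + y <= 64 (multiplier lambda), x >= 0 (mu_x), y >= 0 (mu_y)
KKT stationarity: -y + lambda - mu_x = 0, -x + lambda - mu_y = 0, with lambda, mu_x, mu_y >= 0
Complementary slackness: lambda*(x + y - 64) = 0, mu_x*x = 0, mu_y*y = 0
If lambda = 0: y = -mu_x <= 0 and x = -mu_y <= 0 force x = y = 0 with f = 0; but x = y = 32 is feasible with f = -1024 < 0, so this is not the minimum. Hence lambda > 0 and x + y = 64.
Try x > 0, y > 0 (so mu_x = mu_y = 0): y = lambda, x = lambda => x = y = lambda
x + y = 64 => 2*lambda = 64 => lambda = 32
x* = y* = 32 > 0, consistent with mu_x = mu_y = 0.
(Any feasible point with x = 0 or y = 0 has f = 0 > -1024, so the minimum is not on those boundaries.)
min(-xy) = -1024 (i.e. max xy = 1024)
Multipliers: lambda = 32, mu_x = 0, mu_y = 0
Complementary slackness: lambda*(x + y - 64) = 32*(32 + 32 - 64) = 0, mu_x*x = 0*32 = 0, mu_y*y = 0*32 = 0. Satisfied.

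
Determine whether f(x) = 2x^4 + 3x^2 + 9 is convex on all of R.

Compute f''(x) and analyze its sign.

f(x) = 2x^4 + 3x^2 + 9
f'(x) = 8x^3 + 6x
f''(x) = 24x^2 + 6
f''(x) = 24x^2 + 6 >= 6 > 0 for all x
Therefore, f is convex on R.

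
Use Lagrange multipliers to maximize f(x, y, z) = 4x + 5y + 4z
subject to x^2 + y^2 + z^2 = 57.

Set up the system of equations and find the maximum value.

Lagrange conditions: 4 = 2*lambda*x, 5 = 2*lambda*y, 4 = 2*lambda*z
So x:4 = y:5 = z:4, i.e. x = 4t, y = 5t, z = 4t
Constraint: t^2*(4^2 + 5^2 + 4^2) = 57
  t^2 * 57 = 57  =>  t = sqrt(1)
Maximum = 4*4t + 5*5t + 4*4t = 57*sqrt(1) = 57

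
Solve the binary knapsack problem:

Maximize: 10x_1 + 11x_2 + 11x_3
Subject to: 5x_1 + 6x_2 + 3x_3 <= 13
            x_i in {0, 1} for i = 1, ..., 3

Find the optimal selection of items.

Items: item 1 (v=10, w=5), item 2 (v=11, w=6), item 3 (v=11, w=3)
Capacity: 13
Checking all 8 subsets (w = total weight, v = total value):
  {}: w = 0, v = 0
  {1}: w = 5, v = 10
  {2}: w = 6, v = 11
  {3}: w = 3, v = 11
  {1, 2}: w = 11, v = 21
  {1, 3}: w = 8, v = 21
  {2, 3}: w = 9, v = 22
  {1, 2, 3}: w = 14 > 13, infeasible
Best feasible subset: items [2, 3]
Total weight: 9 <= 13, total value: 22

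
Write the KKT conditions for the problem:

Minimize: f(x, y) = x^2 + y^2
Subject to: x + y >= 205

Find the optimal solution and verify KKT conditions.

KKT conditions for min x^2 + y^2 s.t. x + y >= 205:
Stationarity: 2x = mu, 2y = mu
So x = y = mu/2.
Complementary slackness: mu*(x + y - 205) = 0
Primal feasibility: x + y >= 205; dual feasibility: mu >= 0
If mu = 0 then x = y = 0, but 0 + 0 < 205 is infeasible, so the constraint is active.
Constraint active: x + y = 2*(mu/2) = 205 => mu = 205
x = y = 205/2, f = 42025/2
Verify: stationarity 2*(205/2) = 205 = mu; primal 205/2 + 205/2 = 205 >= 205; dual mu = 205 >= 0; complementary slackness 205*(205 - 205) = 0. All KKT conditions hold.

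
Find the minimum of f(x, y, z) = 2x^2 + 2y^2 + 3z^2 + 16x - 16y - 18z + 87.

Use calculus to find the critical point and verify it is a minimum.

f(x,y,z) = 2x^2 + 2y^2 + 3z^2 + 16x - 16y - 18z + 87
df/dx = 4x + (16) = 0 => x = -4
df/dy = 4y + (-16) = 0 => y = 4
df/dz = 6z + (-18) = 0 => z = 3
f(-4,4,3) = 2*(-4)^2 + 2*(4)^2 + 3*(3)^2 + 16*(-4) + -16*(4) + -18*(3) + 87 = -4
Hessian is diagonal with entries 4, 4, 6 > 0, confirmed minimum.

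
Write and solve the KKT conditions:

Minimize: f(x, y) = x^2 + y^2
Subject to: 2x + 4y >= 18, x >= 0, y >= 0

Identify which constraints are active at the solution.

KKT conditions for min x^2 + y^2 s.t. 2x + 4y >= 18, x >= 0, y >= 0:
Stationarity: 2x = mu*2 + mu_x, 2y = mu*4 + mu_y, with mu, mu_x, mu_y >= 0
Complementary slackness: mu*(2x + 4y - 18) = 0, mu_x*x = 0, mu_y*y = 0
(0, 0) is infeasible (2*0 + 4*0 < 18), so if mu = 0 stationarity would force x = mu_x/2 >= 0, y = mu_y/2 >= 0 with mu_x*x = mu_y*y = 0, i.e. x = y = 0: contradiction. Hence mu > 0 and 2x + 4y = 18 is active.
Try x > 0, y > 0 (so mu_x = mu_y = 0): x = 2*mu/2, y = 4*mu/2
Substitute: 2*(2*mu/2) + 4*(4*mu/2) = 18
  mu*20/2 = 18 => mu = 9/5
x* = 9/5 > 0, y* = 18/5 > 0, consistent with mu_x = mu_y = 0.
f is convex and the constraints are linear, so this KKT point is the global minimum.
f* = 81/5
Active constraints: 2x + 4y >= 18 (holds with equality, mu = 9/5 > 0); x >= 0 and y >= 0 are inactive (mu_x = mu_y = 0).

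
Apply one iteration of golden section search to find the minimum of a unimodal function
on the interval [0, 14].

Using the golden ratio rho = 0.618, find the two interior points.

Golden section search on [0, 14].
Golden ratio rho = 0.618 (approx).
Interior points:
  x_1 = 0 + (1-0.618)*14 = 5.3480
  x_2 = 0 + 0.618*14 = 8.6520
Compare f(x_1) and f(x_2) to determine which subinterval to keep.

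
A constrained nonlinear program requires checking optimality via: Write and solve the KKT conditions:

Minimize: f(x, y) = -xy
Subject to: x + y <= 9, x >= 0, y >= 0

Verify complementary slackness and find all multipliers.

Problem: min -xy s.t. x + y <= 9 (multiplier lambda), x >= 0 (mu_x), y >= 0 (mu_y)
KKT stationarity: -y + lambda - mu_x = 0, -x + lambda - mu_y = 0, with lambda, mu_x, mu_y >= 0
Complementary slackness: lambda*(x + y - 9) = 0, mu_x*x = 0, mu_y*y = 0
If lambda = 0: y = -mu_x <= 0 and x = -mu_y <= 0 force x = y = 0 with f = 0; but x = y = 9/2 is feasible with f = -81/4 < 0, so this is not the minimum. Hence lambda > 0 and x + y = 9.
Try x > 0, y > 0 (so mu_x = mu_y = 0): y = lambda, x = lambda => x = y = lambda
x + y = 9 => 2*lambda = 9 => lambda = 9/2
x* = y* = 9/2 > 0, consistent with mu_x = mu_y = 0.
(Any feasible point with x = 0 or y = 0 has f = 0 > -81/4, so the minimum is not on those boundaries.)
min(-xy) = -81/4 (i.e. max xy = 81/4)
Multipliers: lambda = 9/2, mu_x = 0, mu_y = 0
Complementary slackness: lambda*(x + y - 9) = 9/2*(9/2 + 9/2 - 9) = 0, mu_x*x = 0*9/2 = 0, mu_y*y = 0*9/2 = 0. Satisfied.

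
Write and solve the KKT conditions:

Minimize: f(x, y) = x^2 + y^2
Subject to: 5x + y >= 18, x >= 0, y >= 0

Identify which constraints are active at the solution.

KKT conditions for min x^2 + y^2 s.t. 5x + 1y >= 18, x >= 0, y >= 0:
Stationarity: 2x = mu*5 + mu_x, 2y = mu*1 + mu_y, with mu, mu_x, mu_y >= 0
Complementary slackness: mu*(5x + y - 18) = 0, mu_x*x = 0, mu_y*y = 0
(0, 0) is infeasible (5*0 + 1*0 < 18), so if mu = 0 stationarity would force x = mu_x/2 >= 0, y = mu_y/2 >= 0 with mu_x*x = mu_y*y = 0, i.e. x = y = 0: contradiction. Hence mu > 0 and 5x + y = 18 is active.
Try x > 0, y > 0 (so mu_x = mu_y = 0): x = 5*mu/2, y = 1*mu/2
Substitute: 5*(5*mu/2) + 1*(1*mu/2) = 18
  mu*26/2 = 18 => mu = 18/13
x* = 45/13 > 0, y* = 9/13 > 0, consistent with mu_x = mu_y = 0.
f is convex and the constraints are linear, so this KKT point is the global minimum.
f* = 162/13
Active constraints: 5x + y >= 18 (holds with equality, mu = 18/13 > 0); x >= 0 and y >= 0 are inactive (mu_x = mu_y = 0).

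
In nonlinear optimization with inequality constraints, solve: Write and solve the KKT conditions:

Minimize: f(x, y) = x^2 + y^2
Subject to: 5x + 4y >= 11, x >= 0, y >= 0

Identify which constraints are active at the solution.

KKT conditions for min x^2 + y^2 s.t. 5x + 4y >= 11, x >= 0, y >= 0:
Stationarity: 2x = mu*5 + mu_x, 2y = mu*4 + mu_y, with mu, mu_x, mu_y >= 0
Complementary slackness: mu*(5x + 4y - 11) = 0, mu_x*x = 0, mu_y*y = 0
(0, 0) is infeasible (5*0 + 4*0 < 11), so if mu = 0 stationarity would force x = mu_x/2 >= 0, y = mu_y/2 >= 0 with mu_x*x = mu_y*y = 0, i.e. x = y = 0: contradiction. Hence mu > 0 and 5x + 4y = 11 is active.
Try x > 0, y > 0 (so mu_x = mu_y = 0): x = 5*mu/2, y = 4*mu/2
Substitute: 5*(5*mu/2) + 4*(4*mu/2) = 11
  mu*41/2 = 11 => mu = 22/41
x* = 55/41 > 0, y* = 44/41 > 0, consistent with mu_x = mu_y = 0.
f is convex and the constraints are linear, so this KKT point is the global minimum.
f* = 121/41
Active constraints: 5x + 4y >= 11 (holds with equality, mu = 22/41 > 0); x >= 0 and y >= 0 are inactive (mu_x = mu_y = 0).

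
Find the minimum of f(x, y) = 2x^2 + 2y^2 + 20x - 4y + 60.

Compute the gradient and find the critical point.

f(x,y) = 2x^2 + 2y^2 + 20x - 4y + 60
df/dx = 4x + (20) = 0  =>  x = -5
df/dy = 4y + (-4) = 0  =>  y = 1
f(-5, 1) = 2*(-5)^2 + 2*(1)^2 + 20*(-5) + -4*(1) + 60 = 8
Hessian is diagonal with entries 4, 4 > 0, so this is a minimum.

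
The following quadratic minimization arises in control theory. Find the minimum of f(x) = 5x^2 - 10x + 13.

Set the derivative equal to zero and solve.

f(x) = 5x^2 - 10x + 13
f'(x) = 10x + (-10) = 0
x = 10/10 = 1
f(1) = 8
Since f''(x) = 10 > 0, this is a minimum.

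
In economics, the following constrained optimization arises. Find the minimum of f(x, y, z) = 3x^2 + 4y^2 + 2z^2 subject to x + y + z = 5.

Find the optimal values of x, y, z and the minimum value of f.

Using Lagrange multipliers on f = 3x^2 + 4y^2 + 2z^2 with constraint x + y + z = 5:
Conditions: 2*3*x = lambda, 2*4*y = lambda, 2*2*z = lambda
So x = lambda/6, y = lambda/8, z = lambda/4
Substituting into constraint: lambda * (13/24) = 5
lambda = 120/13
x = 20/13, y = 15/13, z = 30/13
Minimum value = 300/13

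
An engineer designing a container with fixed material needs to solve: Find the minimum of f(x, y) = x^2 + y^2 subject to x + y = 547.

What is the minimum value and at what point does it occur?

Substitute y = 547 - x into f(x,y) = x^2 + y^2:
g(x) = x^2 + (547 - x)^2 = 2x^2 - 1094x + 299209
g'(x) = 4x - 1094 = 0  =>  x = 547/2
y = 547 - 547/2 = 547/2
Minimum value = (547/2)^2 + (547/2)^2 = 299209/2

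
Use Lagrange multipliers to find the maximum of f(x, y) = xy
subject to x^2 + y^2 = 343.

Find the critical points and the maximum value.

Lagrange conditions: y = 2*lambda*x and x = 2*lambda*y
If x = 0 then y = 0, violating the constraint, so x, y != 0.
Dividing: y/x = x/y => x^2 = y^2 => y = x or y = -x
Constraint: 2x^2 = 343 => x^2 = 343/2 => x = +/-sqrt(343/2)
Critical points: (sqrt(343/2), sqrt(343/2)), (-sqrt(343/2), -sqrt(343/2)), (sqrt(343/2), -sqrt(343/2)), (-sqrt(343/2), sqrt(343/2))
  y = x:  xy = x^2 = 343/2  at (sqrt(343/2), sqrt(343/2)) and (-sqrt(343/2), -sqrt(343/2))
  y = -x: xy = -x^2 = -343/2 at (sqrt(343/2), -sqrt(343/2)) and (-sqrt(343/2), sqrt(343/2))
Maximum xy = 343/2 at (sqrt(343/2), sqrt(343/2)) and (-sqrt(343/2), -sqrt(343/2))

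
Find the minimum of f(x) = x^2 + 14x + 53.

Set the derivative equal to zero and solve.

f(x) = x^2 + 14x + 53
f'(x) = 2x + (14) = 0
x = -14/2 = -7
f(-7) = 4
Since f''(x) = 2 > 0, this is a minimum.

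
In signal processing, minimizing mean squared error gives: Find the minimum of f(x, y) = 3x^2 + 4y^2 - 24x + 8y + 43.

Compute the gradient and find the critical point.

f(x,y) = 3x^2 + 4y^2 - 24x + 8y + 43
df/dx = 6x + (-24) = 0  =>  x = 4
df/dy = 8y + (8) = 0  =>  y = -1
f(4, -1) = 3*(4)^2 + 4*(-1)^2 + -24*(4) + 8*(-1) + 43 = -9
Hessian is diagonal with entries 6, 8 > 0, so this is a minimum.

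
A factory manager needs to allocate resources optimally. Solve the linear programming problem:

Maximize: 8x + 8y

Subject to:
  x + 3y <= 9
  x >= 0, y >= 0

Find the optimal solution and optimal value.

The feasible region has vertices at [(0, 0), (9, 0), (0, 3)].
Checking objective 8x + 8y at each vertex:
  (0, 0): 8*0 + 8*0 = 0
  (9, 0): 8*9 + 8*0 = 72
  (0, 3): 8*0 + 8*3 = 24
Maximum is 72 at (9, 0).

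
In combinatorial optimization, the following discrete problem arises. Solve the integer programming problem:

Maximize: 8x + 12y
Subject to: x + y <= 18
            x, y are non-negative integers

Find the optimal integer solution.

Objective: 8x + 12y, constraint: x + y <= 18
Coefficient of y is 12 > coefficient of x is 8, so allocate the entire budget to y.
Optimal: x = 0, y = 18, value = 216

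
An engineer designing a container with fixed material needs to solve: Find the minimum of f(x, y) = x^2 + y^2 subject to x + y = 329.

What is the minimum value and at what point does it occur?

Substitute y = 329 - x into f(x,y) = x^2 + y^2:
g(x) = x^2 + (329 - x)^2 = 2x^2 - 658x + 108241
g'(x) = 4x - 658 = 0  =>  x = 329/2
y = 329 - 329/2 = 329/2
Minimum value = (329/2)^2 + (329/2)^2 = 108241/2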